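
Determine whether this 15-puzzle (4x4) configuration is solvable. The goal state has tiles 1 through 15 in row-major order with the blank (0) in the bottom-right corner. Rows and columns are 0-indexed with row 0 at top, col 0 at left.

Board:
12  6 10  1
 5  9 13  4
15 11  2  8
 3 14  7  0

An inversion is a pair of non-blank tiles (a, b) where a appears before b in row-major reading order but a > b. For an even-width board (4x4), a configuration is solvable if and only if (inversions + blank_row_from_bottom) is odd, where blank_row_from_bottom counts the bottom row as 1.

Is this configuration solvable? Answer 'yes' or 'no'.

Inversions: 53
Blank is in row 3 (0-indexed from top), which is row 1 counting from the bottom (bottom = 1).
53 + 1 = 54, which is even, so the puzzle is not solvable.

Answer: no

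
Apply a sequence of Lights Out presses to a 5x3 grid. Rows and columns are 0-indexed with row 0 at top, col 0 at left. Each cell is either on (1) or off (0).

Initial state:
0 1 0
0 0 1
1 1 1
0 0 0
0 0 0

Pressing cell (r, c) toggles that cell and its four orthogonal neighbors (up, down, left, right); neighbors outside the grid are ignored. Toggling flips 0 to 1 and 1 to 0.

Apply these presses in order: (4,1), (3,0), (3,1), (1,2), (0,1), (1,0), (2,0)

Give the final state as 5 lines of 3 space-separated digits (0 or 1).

Answer: 0 0 0
0 1 0
0 1 0
1 1 1
0 0 1

Derivation:
After press 1 at (4,1):
0 1 0
0 0 1
1 1 1
0 1 0
1 1 1

After press 2 at (3,0):
0 1 0
0 0 1
0 1 1
1 0 0
0 1 1

After press 3 at (3,1):
0 1 0
0 0 1
0 0 1
0 1 1
0 0 1

After press 4 at (1,2):
0 1 1
0 1 0
0 0 0
0 1 1
0 0 1

After press 5 at (0,1):
1 0 0
0 0 0
0 0 0
0 1 1
0 0 1

After press 6 at (1,0):
0 0 0
1 1 0
1 0 0
0 1 1
0 0 1

After press 7 at (2,0):
0 0 0
0 1 0
0 1 0
1 1 1
0 0 1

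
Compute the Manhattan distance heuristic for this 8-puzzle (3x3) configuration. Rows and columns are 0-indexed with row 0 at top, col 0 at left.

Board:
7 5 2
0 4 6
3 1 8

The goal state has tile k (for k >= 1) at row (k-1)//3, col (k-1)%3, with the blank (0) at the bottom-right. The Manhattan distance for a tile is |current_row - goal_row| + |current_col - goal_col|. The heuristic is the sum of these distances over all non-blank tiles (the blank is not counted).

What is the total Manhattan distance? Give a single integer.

Answer: 13

Derivation:
Tile 7: at (0,0), goal (2,0), distance |0-2|+|0-0| = 2
Tile 5: at (0,1), goal (1,1), distance |0-1|+|1-1| = 1
Tile 2: at (0,2), goal (0,1), distance |0-0|+|2-1| = 1
Tile 4: at (1,1), goal (1,0), distance |1-1|+|1-0| = 1
Tile 6: at (1,2), goal (1,2), distance |1-1|+|2-2| = 0
Tile 3: at (2,0), goal (0,2), distance |2-0|+|0-2| = 4
Tile 1: at (2,1), goal (0,0), distance |2-0|+|1-0| = 3
Tile 8: at (2,2), goal (2,1), distance |2-2|+|2-1| = 1
Sum: 2 + 1 + 1 + 1 + 0 + 4 + 3 + 1 = 13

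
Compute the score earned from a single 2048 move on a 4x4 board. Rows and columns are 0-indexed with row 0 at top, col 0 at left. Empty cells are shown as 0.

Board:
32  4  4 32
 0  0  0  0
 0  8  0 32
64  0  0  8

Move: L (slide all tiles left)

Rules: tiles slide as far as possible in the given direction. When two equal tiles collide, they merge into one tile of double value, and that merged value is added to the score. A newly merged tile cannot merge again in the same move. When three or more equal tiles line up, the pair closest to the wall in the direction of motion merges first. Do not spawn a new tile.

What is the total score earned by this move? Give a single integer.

Answer: 8

Derivation:
Slide left:
row 0: [32, 4, 4, 32] -> [32, 8, 32, 0]  score +8 (running 8)
row 1: [0, 0, 0, 0] -> [0, 0, 0, 0]  score +0 (running 8)
row 2: [0, 8, 0, 32] -> [8, 32, 0, 0]  score +0 (running 8)
row 3: [64, 0, 0, 8] -> [64, 8, 0, 0]  score +0 (running 8)
Board after move:
32  8 32  0
 0  0  0  0
 8 32  0  0
64  8  0  0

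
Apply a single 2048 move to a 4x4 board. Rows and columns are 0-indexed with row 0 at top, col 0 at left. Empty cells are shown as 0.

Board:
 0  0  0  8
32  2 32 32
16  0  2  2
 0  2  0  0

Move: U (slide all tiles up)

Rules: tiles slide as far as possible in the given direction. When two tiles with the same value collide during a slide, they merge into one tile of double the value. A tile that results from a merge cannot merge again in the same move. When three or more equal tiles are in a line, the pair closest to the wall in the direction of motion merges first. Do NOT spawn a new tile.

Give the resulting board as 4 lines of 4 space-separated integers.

Answer: 32  4 32  8
16  0  2 32
 0  0  0  2
 0  0  0  0

Derivation:
Slide up:
col 0: [0, 32, 16, 0] -> [32, 16, 0, 0]
col 1: [0, 2, 0, 2] -> [4, 0, 0, 0]
col 2: [0, 32, 2, 0] -> [32, 2, 0, 0]
col 3: [8, 32, 2, 0] -> [8, 32, 2, 0]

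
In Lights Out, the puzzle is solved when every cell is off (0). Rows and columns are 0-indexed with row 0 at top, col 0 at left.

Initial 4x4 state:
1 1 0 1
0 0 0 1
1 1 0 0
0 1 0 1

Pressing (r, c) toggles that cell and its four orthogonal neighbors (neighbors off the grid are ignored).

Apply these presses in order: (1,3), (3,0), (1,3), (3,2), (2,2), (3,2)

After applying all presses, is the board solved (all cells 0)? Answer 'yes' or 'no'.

Answer: no

Derivation:
After press 1 at (1,3):
1 1 0 0
0 0 1 0
1 1 0 1
0 1 0 1

After press 2 at (3,0):
1 1 0 0
0 0 1 0
0 1 0 1
1 0 0 1

After press 3 at (1,3):
1 1 0 1
0 0 0 1
0 1 0 0
1 0 0 1

After press 4 at (3,2):
1 1 0 1
0 0 0 1
0 1 1 0
1 1 1 0

After press 5 at (2,2):
1 1 0 1
0 0 1 1
0 0 0 1
1 1 0 0

After press 6 at (3,2):
1 1 0 1
0 0 1 1
0 0 1 1
1 0 1 1

Lights still on: 10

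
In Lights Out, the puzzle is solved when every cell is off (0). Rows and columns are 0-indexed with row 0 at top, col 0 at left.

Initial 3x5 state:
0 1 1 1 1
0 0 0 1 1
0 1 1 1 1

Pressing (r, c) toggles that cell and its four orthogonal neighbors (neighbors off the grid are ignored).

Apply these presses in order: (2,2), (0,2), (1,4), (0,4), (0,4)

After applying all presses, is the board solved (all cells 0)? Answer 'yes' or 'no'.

Answer: yes

Derivation:
After press 1 at (2,2):
0 1 1 1 1
0 0 1 1 1
0 0 0 0 1

After press 2 at (0,2):
0 0 0 0 1
0 0 0 1 1
0 0 0 0 1

After press 3 at (1,4):
0 0 0 0 0
0 0 0 0 0
0 0 0 0 0

After press 4 at (0,4):
0 0 0 1 1
0 0 0 0 1
0 0 0 0 0

After press 5 at (0,4):
0 0 0 0 0
0 0 0 0 0
0 0 0 0 0

Lights still on: 0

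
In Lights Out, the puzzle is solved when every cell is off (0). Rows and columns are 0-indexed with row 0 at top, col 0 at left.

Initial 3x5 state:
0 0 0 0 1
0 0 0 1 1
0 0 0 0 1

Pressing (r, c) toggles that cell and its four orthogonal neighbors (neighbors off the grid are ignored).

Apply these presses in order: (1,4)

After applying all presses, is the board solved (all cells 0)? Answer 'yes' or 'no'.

Answer: yes

Derivation:
After press 1 at (1,4):
0 0 0 0 0
0 0 0 0 0
0 0 0 0 0

Lights still on: 0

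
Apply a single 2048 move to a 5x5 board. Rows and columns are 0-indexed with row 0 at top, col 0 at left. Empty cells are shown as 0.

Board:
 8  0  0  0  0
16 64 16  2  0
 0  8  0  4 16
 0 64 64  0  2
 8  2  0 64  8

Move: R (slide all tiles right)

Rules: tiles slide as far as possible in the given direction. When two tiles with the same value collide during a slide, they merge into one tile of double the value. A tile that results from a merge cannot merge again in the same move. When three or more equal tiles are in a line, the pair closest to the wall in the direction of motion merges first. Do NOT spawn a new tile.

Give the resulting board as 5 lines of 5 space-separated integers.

Answer:   0   0   0   0   8
  0  16  64  16   2
  0   0   8   4  16
  0   0   0 128   2
  0   8   2  64   8

Derivation:
Slide right:
row 0: [8, 0, 0, 0, 0] -> [0, 0, 0, 0, 8]
row 1: [16, 64, 16, 2, 0] -> [0, 16, 64, 16, 2]
row 2: [0, 8, 0, 4, 16] -> [0, 0, 8, 4, 16]
row 3: [0, 64, 64, 0, 2] -> [0, 0, 0, 128, 2]
row 4: [8, 2, 0, 64, 8] -> [0, 8, 2, 64, 8]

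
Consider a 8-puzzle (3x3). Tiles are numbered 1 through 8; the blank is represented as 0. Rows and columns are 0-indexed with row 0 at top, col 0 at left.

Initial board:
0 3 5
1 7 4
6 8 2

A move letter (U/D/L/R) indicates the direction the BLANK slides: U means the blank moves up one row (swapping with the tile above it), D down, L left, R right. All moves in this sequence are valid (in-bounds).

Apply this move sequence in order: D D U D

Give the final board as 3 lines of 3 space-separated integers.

Answer: 1 3 5
6 7 4
0 8 2

Derivation:
After move 1 (D):
1 3 5
0 7 4
6 8 2

After move 2 (D):
1 3 5
6 7 4
0 8 2

After move 3 (U):
1 3 5
0 7 4
6 8 2

After move 4 (D):
1 3 5
6 7 4
0 8 2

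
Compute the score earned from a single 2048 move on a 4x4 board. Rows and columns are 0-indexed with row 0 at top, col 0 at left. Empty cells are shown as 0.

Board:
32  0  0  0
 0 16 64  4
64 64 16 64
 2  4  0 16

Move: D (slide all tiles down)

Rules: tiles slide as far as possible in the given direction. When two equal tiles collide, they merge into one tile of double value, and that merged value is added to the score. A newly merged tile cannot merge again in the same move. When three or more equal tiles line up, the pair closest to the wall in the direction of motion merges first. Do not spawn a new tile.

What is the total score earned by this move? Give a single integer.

Answer: 0

Derivation:
Slide down:
col 0: [32, 0, 64, 2] -> [0, 32, 64, 2]  score +0 (running 0)
col 1: [0, 16, 64, 4] -> [0, 16, 64, 4]  score +0 (running 0)
col 2: [0, 64, 16, 0] -> [0, 0, 64, 16]  score +0 (running 0)
col 3: [0, 4, 64, 16] -> [0, 4, 64, 16]  score +0 (running 0)
Board after move:
 0  0  0  0
32 16  0  4
64 64 64 64
 2  4 16 16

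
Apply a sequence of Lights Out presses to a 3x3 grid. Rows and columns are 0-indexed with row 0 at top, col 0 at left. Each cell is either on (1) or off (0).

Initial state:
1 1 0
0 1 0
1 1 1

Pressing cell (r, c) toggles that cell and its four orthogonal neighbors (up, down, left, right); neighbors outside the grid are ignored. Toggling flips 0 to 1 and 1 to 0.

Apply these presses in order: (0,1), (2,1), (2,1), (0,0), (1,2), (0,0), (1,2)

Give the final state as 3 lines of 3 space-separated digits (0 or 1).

Answer: 0 0 1
0 0 0
1 1 1

Derivation:
After press 1 at (0,1):
0 0 1
0 0 0
1 1 1

After press 2 at (2,1):
0 0 1
0 1 0
0 0 0

After press 3 at (2,1):
0 0 1
0 0 0
1 1 1

After press 4 at (0,0):
1 1 1
1 0 0
1 1 1

After press 5 at (1,2):
1 1 0
1 1 1
1 1 0

After press 6 at (0,0):
0 0 0
0 1 1
1 1 0

After press 7 at (1,2):
0 0 1
0 0 0
1 1 1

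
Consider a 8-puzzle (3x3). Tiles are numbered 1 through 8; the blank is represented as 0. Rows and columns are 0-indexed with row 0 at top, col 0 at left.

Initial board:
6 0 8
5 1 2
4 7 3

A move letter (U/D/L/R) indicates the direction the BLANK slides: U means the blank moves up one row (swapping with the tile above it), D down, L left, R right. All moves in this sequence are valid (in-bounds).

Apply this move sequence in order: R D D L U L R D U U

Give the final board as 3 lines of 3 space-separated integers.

Answer: 6 0 2
5 8 3
4 1 7

Derivation:
After move 1 (R):
6 8 0
5 1 2
4 7 3

After move 2 (D):
6 8 2
5 1 0
4 7 3

After move 3 (D):
6 8 2
5 1 3
4 7 0

After move 4 (L):
6 8 2
5 1 3
4 0 7

After move 5 (U):
6 8 2
5 0 3
4 1 7

After move 6 (L):
6 8 2
0 5 3
4 1 7

After move 7 (R):
6 8 2
5 0 3
4 1 7

After move 8 (D):
6 8 2
5 1 3
4 0 7

After move 9 (U):
6 8 2
5 0 3
4 1 7

After move 10 (U):
6 0 2
5 8 3
4 1 7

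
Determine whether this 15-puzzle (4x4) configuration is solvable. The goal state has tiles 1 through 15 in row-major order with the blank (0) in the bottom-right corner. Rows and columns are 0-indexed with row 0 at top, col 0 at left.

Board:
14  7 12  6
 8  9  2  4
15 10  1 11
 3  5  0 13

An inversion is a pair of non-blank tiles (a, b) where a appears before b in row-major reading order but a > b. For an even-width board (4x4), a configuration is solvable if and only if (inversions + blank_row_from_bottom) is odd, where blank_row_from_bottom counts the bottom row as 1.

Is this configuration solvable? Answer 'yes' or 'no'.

Inversions: 58
Blank is in row 3 (0-indexed from top), which is row 1 counting from the bottom (bottom = 1).
58 + 1 = 59, which is odd, so the puzzle is solvable.

Answer: yes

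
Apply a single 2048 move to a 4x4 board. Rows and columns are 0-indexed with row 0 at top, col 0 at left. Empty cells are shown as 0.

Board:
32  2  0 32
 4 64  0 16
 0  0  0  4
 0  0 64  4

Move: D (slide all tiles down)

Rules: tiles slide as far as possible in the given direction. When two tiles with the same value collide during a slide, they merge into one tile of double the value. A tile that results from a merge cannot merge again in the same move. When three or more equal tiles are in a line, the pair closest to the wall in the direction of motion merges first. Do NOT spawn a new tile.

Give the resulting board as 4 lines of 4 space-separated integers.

Slide down:
col 0: [32, 4, 0, 0] -> [0, 0, 32, 4]
col 1: [2, 64, 0, 0] -> [0, 0, 2, 64]
col 2: [0, 0, 0, 64] -> [0, 0, 0, 64]
col 3: [32, 16, 4, 4] -> [0, 32, 16, 8]

Answer:  0  0  0  0
 0  0  0 32
32  2  0 16
 4 64 64  8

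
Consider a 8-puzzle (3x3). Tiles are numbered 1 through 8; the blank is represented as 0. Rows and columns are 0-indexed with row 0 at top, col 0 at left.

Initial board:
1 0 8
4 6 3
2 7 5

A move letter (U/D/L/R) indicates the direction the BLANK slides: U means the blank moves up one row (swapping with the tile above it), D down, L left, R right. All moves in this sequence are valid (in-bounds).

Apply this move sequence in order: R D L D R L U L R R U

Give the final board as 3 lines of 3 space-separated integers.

Answer: 1 8 0
4 6 3
2 7 5

Derivation:
After move 1 (R):
1 8 0
4 6 3
2 7 5

After move 2 (D):
1 8 3
4 6 0
2 7 5

After move 3 (L):
1 8 3
4 0 6
2 7 5

After move 4 (D):
1 8 3
4 7 6
2 0 5

After move 5 (R):
1 8 3
4 7 6
2 5 0

After move 6 (L):
1 8 3
4 7 6
2 0 5

After move 7 (U):
1 8 3
4 0 6
2 7 5

After move 8 (L):
1 8 3
0 4 6
2 7 5

After move 9 (R):
1 8 3
4 0 6
2 7 5

After move 10 (R):
1 8 3
4 6 0
2 7 5

After move 11 (U):
1 8 0
4 6 3
2 7 5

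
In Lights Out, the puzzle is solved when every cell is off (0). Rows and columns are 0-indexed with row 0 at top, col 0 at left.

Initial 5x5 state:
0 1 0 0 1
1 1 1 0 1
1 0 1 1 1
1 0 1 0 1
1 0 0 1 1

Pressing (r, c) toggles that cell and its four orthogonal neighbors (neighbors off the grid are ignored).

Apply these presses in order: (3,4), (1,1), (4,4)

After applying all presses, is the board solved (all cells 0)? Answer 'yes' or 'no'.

Answer: no

Derivation:
After press 1 at (3,4):
0 1 0 0 1
1 1 1 0 1
1 0 1 1 0
1 0 1 1 0
1 0 0 1 0

After press 2 at (1,1):
0 0 0 0 1
0 0 0 0 1
1 1 1 1 0
1 0 1 1 0
1 0 0 1 0

After press 3 at (4,4):
0 0 0 0 1
0 0 0 0 1
1 1 1 1 0
1 0 1 1 1
1 0 0 0 1

Lights still on: 12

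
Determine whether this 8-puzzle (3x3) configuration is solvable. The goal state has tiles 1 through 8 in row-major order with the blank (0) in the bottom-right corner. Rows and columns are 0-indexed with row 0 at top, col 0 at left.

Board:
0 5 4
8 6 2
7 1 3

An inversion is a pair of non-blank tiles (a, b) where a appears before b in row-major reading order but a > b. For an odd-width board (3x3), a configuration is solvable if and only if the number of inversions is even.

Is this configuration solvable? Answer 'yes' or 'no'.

Answer: yes

Derivation:
Inversions (pairs i<j in row-major order where tile[i] > tile[j] > 0): 18
18 is even, so the puzzle is solvable.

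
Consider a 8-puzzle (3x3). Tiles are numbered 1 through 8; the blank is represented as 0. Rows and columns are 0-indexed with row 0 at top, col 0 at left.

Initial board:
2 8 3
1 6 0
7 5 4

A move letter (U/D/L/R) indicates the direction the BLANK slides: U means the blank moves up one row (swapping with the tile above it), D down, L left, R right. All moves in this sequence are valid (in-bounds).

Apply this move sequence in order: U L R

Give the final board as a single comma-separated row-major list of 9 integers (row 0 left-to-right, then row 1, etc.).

After move 1 (U):
2 8 0
1 6 3
7 5 4

After move 2 (L):
2 0 8
1 6 3
7 5 4

After move 3 (R):
2 8 0
1 6 3
7 5 4

Answer: 2, 8, 0, 1, 6, 3, 7, 5, 4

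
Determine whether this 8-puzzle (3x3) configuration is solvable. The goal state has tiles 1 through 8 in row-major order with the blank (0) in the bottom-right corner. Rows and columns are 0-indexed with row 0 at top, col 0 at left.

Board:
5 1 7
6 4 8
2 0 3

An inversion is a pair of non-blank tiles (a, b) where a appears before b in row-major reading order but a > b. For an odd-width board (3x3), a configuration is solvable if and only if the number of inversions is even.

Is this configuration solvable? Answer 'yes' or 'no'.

Answer: no

Derivation:
Inversions (pairs i<j in row-major order where tile[i] > tile[j] > 0): 15
15 is odd, so the puzzle is not solvable.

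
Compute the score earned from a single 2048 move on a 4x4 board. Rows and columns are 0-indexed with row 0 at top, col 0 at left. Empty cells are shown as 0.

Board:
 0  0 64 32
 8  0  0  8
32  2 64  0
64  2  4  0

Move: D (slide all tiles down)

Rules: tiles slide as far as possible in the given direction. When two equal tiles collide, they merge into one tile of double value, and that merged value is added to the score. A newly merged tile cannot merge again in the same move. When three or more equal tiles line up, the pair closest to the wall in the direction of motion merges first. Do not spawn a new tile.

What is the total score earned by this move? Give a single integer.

Slide down:
col 0: [0, 8, 32, 64] -> [0, 8, 32, 64]  score +0 (running 0)
col 1: [0, 0, 2, 2] -> [0, 0, 0, 4]  score +4 (running 4)
col 2: [64, 0, 64, 4] -> [0, 0, 128, 4]  score +128 (running 132)
col 3: [32, 8, 0, 0] -> [0, 0, 32, 8]  score +0 (running 132)
Board after move:
  0   0   0   0
  8   0   0   0
 32   0 128  32
 64   4   4   8

Answer: 132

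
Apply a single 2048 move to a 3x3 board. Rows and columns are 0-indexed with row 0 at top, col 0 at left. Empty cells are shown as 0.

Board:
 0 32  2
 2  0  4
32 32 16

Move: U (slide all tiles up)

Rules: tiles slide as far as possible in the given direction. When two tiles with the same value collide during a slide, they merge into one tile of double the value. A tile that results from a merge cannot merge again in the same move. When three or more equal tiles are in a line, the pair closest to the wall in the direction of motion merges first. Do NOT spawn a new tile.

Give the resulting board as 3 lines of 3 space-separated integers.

Slide up:
col 0: [0, 2, 32] -> [2, 32, 0]
col 1: [32, 0, 32] -> [64, 0, 0]
col 2: [2, 4, 16] -> [2, 4, 16]

Answer:  2 64  2
32  0  4
 0  0 16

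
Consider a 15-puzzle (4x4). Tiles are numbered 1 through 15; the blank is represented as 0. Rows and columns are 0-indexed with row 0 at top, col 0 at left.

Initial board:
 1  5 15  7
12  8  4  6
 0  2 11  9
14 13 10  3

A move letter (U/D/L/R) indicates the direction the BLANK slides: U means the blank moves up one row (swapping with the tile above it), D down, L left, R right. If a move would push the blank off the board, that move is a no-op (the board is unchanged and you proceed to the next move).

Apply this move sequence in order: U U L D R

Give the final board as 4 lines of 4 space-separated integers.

After move 1 (U):
 1  5 15  7
 0  8  4  6
12  2 11  9
14 13 10  3

After move 2 (U):
 0  5 15  7
 1  8  4  6
12  2 11  9
14 13 10  3

After move 3 (L):
 0  5 15  7
 1  8  4  6
12  2 11  9
14 13 10  3

After move 4 (D):
 1  5 15  7
 0  8  4  6
12  2 11  9
14 13 10  3

After move 5 (R):
 1  5 15  7
 8  0  4  6
12  2 11  9
14 13 10  3

Answer:  1  5 15  7
 8  0  4  6
12  2 11  9
14 13 10  3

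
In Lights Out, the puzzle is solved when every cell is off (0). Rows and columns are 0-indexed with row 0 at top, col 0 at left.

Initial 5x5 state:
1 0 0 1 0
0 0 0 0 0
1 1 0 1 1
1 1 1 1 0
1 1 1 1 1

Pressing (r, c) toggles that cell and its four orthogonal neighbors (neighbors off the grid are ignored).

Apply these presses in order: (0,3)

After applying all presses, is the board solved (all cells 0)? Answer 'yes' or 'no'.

After press 1 at (0,3):
1 0 1 0 1
0 0 0 1 0
1 1 0 1 1
1 1 1 1 0
1 1 1 1 1

Lights still on: 17

Answer: no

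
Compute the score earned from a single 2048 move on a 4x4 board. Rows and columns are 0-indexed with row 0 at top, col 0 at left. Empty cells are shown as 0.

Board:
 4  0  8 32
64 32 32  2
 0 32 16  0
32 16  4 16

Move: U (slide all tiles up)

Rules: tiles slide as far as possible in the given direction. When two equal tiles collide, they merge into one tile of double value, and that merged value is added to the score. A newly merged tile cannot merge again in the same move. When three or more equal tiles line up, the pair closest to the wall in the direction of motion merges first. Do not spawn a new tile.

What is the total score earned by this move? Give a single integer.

Slide up:
col 0: [4, 64, 0, 32] -> [4, 64, 32, 0]  score +0 (running 0)
col 1: [0, 32, 32, 16] -> [64, 16, 0, 0]  score +64 (running 64)
col 2: [8, 32, 16, 4] -> [8, 32, 16, 4]  score +0 (running 64)
col 3: [32, 2, 0, 16] -> [32, 2, 16, 0]  score +0 (running 64)
Board after move:
 4 64  8 32
64 16 32  2
32  0 16 16
 0  0  4  0

Answer: 64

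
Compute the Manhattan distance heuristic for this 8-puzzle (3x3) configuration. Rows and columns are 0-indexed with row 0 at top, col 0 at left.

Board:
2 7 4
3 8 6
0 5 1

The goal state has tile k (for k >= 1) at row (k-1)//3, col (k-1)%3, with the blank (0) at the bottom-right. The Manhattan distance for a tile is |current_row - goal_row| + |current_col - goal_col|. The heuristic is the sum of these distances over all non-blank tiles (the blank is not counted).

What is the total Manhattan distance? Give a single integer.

Tile 2: at (0,0), goal (0,1), distance |0-0|+|0-1| = 1
Tile 7: at (0,1), goal (2,0), distance |0-2|+|1-0| = 3
Tile 4: at (0,2), goal (1,0), distance |0-1|+|2-0| = 3
Tile 3: at (1,0), goal (0,2), distance |1-0|+|0-2| = 3
Tile 8: at (1,1), goal (2,1), distance |1-2|+|1-1| = 1
Tile 6: at (1,2), goal (1,2), distance |1-1|+|2-2| = 0
Tile 5: at (2,1), goal (1,1), distance |2-1|+|1-1| = 1
Tile 1: at (2,2), goal (0,0), distance |2-0|+|2-0| = 4
Sum: 1 + 3 + 3 + 3 + 1 + 0 + 1 + 4 = 16

Answer: 16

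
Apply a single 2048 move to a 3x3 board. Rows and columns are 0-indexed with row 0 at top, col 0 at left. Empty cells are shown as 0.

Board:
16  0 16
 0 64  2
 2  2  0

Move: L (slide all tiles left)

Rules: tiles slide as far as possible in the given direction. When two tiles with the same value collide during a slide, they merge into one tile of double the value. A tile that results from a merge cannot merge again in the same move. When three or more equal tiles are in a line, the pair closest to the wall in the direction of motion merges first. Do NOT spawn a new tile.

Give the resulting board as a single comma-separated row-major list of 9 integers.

Answer: 32, 0, 0, 64, 2, 0, 4, 0, 0

Derivation:
Slide left:
row 0: [16, 0, 16] -> [32, 0, 0]
row 1: [0, 64, 2] -> [64, 2, 0]
row 2: [2, 2, 0] -> [4, 0, 0]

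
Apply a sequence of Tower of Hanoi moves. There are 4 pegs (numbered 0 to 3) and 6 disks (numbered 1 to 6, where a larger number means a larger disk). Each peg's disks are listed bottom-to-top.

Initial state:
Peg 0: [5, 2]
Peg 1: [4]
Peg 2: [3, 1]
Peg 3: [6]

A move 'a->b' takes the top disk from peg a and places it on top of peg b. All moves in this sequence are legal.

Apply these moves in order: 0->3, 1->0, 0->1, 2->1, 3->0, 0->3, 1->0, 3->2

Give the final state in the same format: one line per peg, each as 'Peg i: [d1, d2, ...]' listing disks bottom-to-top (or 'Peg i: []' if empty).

After move 1 (0->3):
Peg 0: [5]
Peg 1: [4]
Peg 2: [3, 1]
Peg 3: [6, 2]

After move 2 (1->0):
Peg 0: [5, 4]
Peg 1: []
Peg 2: [3, 1]
Peg 3: [6, 2]

After move 3 (0->1):
Peg 0: [5]
Peg 1: [4]
Peg 2: [3, 1]
Peg 3: [6, 2]

After move 4 (2->1):
Peg 0: [5]
Peg 1: [4, 1]
Peg 2: [3]
Peg 3: [6, 2]

After move 5 (3->0):
Peg 0: [5, 2]
Peg 1: [4, 1]
Peg 2: [3]
Peg 3: [6]

After move 6 (0->3):
Peg 0: [5]
Peg 1: [4, 1]
Peg 2: [3]
Peg 3: [6, 2]

After move 7 (1->0):
Peg 0: [5, 1]
Peg 1: [4]
Peg 2: [3]
Peg 3: [6, 2]

After move 8 (3->2):
Peg 0: [5, 1]
Peg 1: [4]
Peg 2: [3, 2]
Peg 3: [6]

Answer: Peg 0: [5, 1]
Peg 1: [4]
Peg 2: [3, 2]
Peg 3: [6]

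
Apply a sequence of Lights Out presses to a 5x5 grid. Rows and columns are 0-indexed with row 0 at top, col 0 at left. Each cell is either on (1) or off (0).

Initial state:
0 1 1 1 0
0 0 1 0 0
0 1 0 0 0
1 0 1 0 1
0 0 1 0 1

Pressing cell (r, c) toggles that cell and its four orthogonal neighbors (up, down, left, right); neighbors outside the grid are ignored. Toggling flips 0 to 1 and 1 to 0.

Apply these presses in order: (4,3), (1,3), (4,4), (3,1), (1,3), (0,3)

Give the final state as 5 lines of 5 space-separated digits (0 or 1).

Answer: 0 1 0 0 1
0 0 1 1 0
0 0 0 0 0
0 1 0 1 0
0 1 0 0 1

Derivation:
After press 1 at (4,3):
0 1 1 1 0
0 0 1 0 0
0 1 0 0 0
1 0 1 1 1
0 0 0 1 0

After press 2 at (1,3):
0 1 1 0 0
0 0 0 1 1
0 1 0 1 0
1 0 1 1 1
0 0 0 1 0

After press 3 at (4,4):
0 1 1 0 0
0 0 0 1 1
0 1 0 1 0
1 0 1 1 0
0 0 0 0 1

After press 4 at (3,1):
0 1 1 0 0
0 0 0 1 1
0 0 0 1 0
0 1 0 1 0
0 1 0 0 1

After press 5 at (1,3):
0 1 1 1 0
0 0 1 0 0
0 0 0 0 0
0 1 0 1 0
0 1 0 0 1

After press 6 at (0,3):
0 1 0 0 1
0 0 1 1 0
0 0 0 0 0
0 1 0 1 0
0 1 0 0 1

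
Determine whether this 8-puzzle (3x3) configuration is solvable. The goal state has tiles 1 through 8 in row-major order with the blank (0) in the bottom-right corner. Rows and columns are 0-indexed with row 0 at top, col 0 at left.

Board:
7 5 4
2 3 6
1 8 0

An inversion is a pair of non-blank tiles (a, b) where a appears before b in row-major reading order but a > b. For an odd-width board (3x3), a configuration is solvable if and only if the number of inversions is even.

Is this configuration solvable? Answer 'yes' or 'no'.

Answer: yes

Derivation:
Inversions (pairs i<j in row-major order where tile[i] > tile[j] > 0): 16
16 is even, so the puzzle is solvable.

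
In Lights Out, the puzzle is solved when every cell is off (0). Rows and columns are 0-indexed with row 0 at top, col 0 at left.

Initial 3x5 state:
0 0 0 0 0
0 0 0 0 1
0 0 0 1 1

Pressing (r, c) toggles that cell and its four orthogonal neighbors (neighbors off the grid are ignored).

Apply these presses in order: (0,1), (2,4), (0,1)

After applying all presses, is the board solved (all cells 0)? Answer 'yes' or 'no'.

After press 1 at (0,1):
1 1 1 0 0
0 1 0 0 1
0 0 0 1 1

After press 2 at (2,4):
1 1 1 0 0
0 1 0 0 0
0 0 0 0 0

After press 3 at (0,1):
0 0 0 0 0
0 0 0 0 0
0 0 0 0 0

Lights still on: 0

Answer: yes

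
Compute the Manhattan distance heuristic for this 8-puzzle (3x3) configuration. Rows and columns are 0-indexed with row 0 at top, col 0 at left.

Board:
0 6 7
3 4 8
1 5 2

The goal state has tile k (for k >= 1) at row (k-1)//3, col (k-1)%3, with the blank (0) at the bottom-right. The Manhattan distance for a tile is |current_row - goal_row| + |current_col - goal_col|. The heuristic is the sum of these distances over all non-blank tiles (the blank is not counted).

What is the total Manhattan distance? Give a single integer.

Tile 6: at (0,1), goal (1,2), distance |0-1|+|1-2| = 2
Tile 7: at (0,2), goal (2,0), distance |0-2|+|2-0| = 4
Tile 3: at (1,0), goal (0,2), distance |1-0|+|0-2| = 3
Tile 4: at (1,1), goal (1,0), distance |1-1|+|1-0| = 1
Tile 8: at (1,2), goal (2,1), distance |1-2|+|2-1| = 2
Tile 1: at (2,0), goal (0,0), distance |2-0|+|0-0| = 2
Tile 5: at (2,1), goal (1,1), distance |2-1|+|1-1| = 1
Tile 2: at (2,2), goal (0,1), distance |2-0|+|2-1| = 3
Sum: 2 + 4 + 3 + 1 + 2 + 2 + 1 + 3 = 18

Answer: 18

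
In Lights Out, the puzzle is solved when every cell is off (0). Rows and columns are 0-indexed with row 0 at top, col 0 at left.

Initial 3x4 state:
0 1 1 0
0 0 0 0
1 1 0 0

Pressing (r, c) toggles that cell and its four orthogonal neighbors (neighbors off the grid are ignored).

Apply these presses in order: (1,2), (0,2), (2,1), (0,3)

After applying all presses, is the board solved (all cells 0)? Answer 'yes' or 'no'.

After press 1 at (1,2):
0 1 0 0
0 1 1 1
1 1 1 0

After press 2 at (0,2):
0 0 1 1
0 1 0 1
1 1 1 0

After press 3 at (2,1):
0 0 1 1
0 0 0 1
0 0 0 0

After press 4 at (0,3):
0 0 0 0
0 0 0 0
0 0 0 0

Lights still on: 0

Answer: yes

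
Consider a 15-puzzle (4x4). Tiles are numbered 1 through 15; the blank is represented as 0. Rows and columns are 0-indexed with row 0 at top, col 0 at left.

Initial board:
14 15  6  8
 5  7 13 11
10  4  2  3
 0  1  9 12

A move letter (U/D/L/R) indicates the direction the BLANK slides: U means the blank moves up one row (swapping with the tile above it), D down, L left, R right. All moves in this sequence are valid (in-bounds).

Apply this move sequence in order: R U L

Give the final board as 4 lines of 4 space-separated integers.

Answer: 14 15  6  8
 5  7 13 11
 0 10  2  3
 1  4  9 12

Derivation:
After move 1 (R):
14 15  6  8
 5  7 13 11
10  4  2  3
 1  0  9 12

After move 2 (U):
14 15  6  8
 5  7 13 11
10  0  2  3
 1  4  9 12

After move 3 (L):
14 15  6  8
 5  7 13 11
 0 10  2  3
 1  4  9 12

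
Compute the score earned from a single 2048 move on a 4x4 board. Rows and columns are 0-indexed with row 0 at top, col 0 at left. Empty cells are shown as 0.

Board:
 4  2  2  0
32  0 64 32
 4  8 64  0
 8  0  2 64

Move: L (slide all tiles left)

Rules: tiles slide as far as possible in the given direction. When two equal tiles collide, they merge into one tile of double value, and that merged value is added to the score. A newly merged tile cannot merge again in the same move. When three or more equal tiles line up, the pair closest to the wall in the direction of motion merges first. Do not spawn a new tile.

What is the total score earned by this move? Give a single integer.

Answer: 4

Derivation:
Slide left:
row 0: [4, 2, 2, 0] -> [4, 4, 0, 0]  score +4 (running 4)
row 1: [32, 0, 64, 32] -> [32, 64, 32, 0]  score +0 (running 4)
row 2: [4, 8, 64, 0] -> [4, 8, 64, 0]  score +0 (running 4)
row 3: [8, 0, 2, 64] -> [8, 2, 64, 0]  score +0 (running 4)
Board after move:
 4  4  0  0
32 64 32  0
 4  8 64  0
 8  2 64  0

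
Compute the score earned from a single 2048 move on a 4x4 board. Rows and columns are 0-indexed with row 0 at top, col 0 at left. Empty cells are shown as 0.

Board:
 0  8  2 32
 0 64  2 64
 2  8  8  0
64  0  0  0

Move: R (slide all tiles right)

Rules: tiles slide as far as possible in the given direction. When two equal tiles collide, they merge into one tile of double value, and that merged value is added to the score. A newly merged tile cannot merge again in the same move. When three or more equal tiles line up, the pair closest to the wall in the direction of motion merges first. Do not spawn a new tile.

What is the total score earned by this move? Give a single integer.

Answer: 16

Derivation:
Slide right:
row 0: [0, 8, 2, 32] -> [0, 8, 2, 32]  score +0 (running 0)
row 1: [0, 64, 2, 64] -> [0, 64, 2, 64]  score +0 (running 0)
row 2: [2, 8, 8, 0] -> [0, 0, 2, 16]  score +16 (running 16)
row 3: [64, 0, 0, 0] -> [0, 0, 0, 64]  score +0 (running 16)
Board after move:
 0  8  2 32
 0 64  2 64
 0  0  2 16
 0  0  0 64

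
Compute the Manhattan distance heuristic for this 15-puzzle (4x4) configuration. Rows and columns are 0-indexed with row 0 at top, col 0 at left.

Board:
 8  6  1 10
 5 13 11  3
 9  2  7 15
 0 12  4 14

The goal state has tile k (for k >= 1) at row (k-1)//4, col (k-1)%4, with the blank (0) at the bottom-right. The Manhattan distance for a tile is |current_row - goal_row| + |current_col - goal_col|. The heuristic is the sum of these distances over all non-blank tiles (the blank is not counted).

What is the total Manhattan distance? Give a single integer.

Tile 8: (0,0)->(1,3) = 4
Tile 6: (0,1)->(1,1) = 1
Tile 1: (0,2)->(0,0) = 2
Tile 10: (0,3)->(2,1) = 4
Tile 5: (1,0)->(1,0) = 0
Tile 13: (1,1)->(3,0) = 3
Tile 11: (1,2)->(2,2) = 1
Tile 3: (1,3)->(0,2) = 2
Tile 9: (2,0)->(2,0) = 0
Tile 2: (2,1)->(0,1) = 2
Tile 7: (2,2)->(1,2) = 1
Tile 15: (2,3)->(3,2) = 2
Tile 12: (3,1)->(2,3) = 3
Tile 4: (3,2)->(0,3) = 4
Tile 14: (3,3)->(3,1) = 2
Sum: 4 + 1 + 2 + 4 + 0 + 3 + 1 + 2 + 0 + 2 + 1 + 2 + 3 + 4 + 2 = 31

Answer: 31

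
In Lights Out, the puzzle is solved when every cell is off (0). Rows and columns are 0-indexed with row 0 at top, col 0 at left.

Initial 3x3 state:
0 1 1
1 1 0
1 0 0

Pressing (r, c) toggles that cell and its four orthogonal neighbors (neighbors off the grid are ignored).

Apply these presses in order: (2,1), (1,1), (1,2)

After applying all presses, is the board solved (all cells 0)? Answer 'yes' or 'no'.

Answer: yes

Derivation:
After press 1 at (2,1):
0 1 1
1 0 0
0 1 1

After press 2 at (1,1):
0 0 1
0 1 1
0 0 1

After press 3 at (1,2):
0 0 0
0 0 0
0 0 0

Lights still on: 0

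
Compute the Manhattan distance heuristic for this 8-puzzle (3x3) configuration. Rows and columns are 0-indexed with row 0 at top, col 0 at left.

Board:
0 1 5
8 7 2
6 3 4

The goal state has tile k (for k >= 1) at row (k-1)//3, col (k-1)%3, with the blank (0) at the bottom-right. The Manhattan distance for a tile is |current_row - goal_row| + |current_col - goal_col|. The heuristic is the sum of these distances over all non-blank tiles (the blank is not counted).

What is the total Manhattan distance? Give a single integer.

Tile 1: (0,1)->(0,0) = 1
Tile 5: (0,2)->(1,1) = 2
Tile 8: (1,0)->(2,1) = 2
Tile 7: (1,1)->(2,0) = 2
Tile 2: (1,2)->(0,1) = 2
Tile 6: (2,0)->(1,2) = 3
Tile 3: (2,1)->(0,2) = 3
Tile 4: (2,2)->(1,0) = 3
Sum: 1 + 2 + 2 + 2 + 2 + 3 + 3 + 3 = 18

Answer: 18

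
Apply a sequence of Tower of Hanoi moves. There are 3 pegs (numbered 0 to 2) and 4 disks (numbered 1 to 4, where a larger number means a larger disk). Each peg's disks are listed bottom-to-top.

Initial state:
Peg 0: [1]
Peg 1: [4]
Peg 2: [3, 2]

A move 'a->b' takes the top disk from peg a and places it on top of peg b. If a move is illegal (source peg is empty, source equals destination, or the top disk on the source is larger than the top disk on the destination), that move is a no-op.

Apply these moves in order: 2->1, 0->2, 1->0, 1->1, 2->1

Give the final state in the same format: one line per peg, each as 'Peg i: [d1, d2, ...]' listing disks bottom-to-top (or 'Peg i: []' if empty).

Answer: Peg 0: [2]
Peg 1: [4, 1]
Peg 2: [3]

Derivation:
After move 1 (2->1):
Peg 0: [1]
Peg 1: [4, 2]
Peg 2: [3]

After move 2 (0->2):
Peg 0: []
Peg 1: [4, 2]
Peg 2: [3, 1]

After move 3 (1->0):
Peg 0: [2]
Peg 1: [4]
Peg 2: [3, 1]

After move 4 (1->1):
Peg 0: [2]
Peg 1: [4]
Peg 2: [3, 1]

After move 5 (2->1):
Peg 0: [2]
Peg 1: [4, 1]
Peg 2: [3]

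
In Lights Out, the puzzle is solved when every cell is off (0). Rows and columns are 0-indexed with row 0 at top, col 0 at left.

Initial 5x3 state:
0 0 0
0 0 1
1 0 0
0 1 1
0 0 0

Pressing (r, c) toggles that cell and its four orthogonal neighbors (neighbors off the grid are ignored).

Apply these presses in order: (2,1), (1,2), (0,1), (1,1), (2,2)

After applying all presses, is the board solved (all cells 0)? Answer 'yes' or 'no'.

After press 1 at (2,1):
0 0 0
0 1 1
0 1 1
0 0 1
0 0 0

After press 2 at (1,2):
0 0 1
0 0 0
0 1 0
0 0 1
0 0 0

After press 3 at (0,1):
1 1 0
0 1 0
0 1 0
0 0 1
0 0 0

After press 4 at (1,1):
1 0 0
1 0 1
0 0 0
0 0 1
0 0 0

After press 5 at (2,2):
1 0 0
1 0 0
0 1 1
0 0 0
0 0 0

Lights still on: 4

Answer: no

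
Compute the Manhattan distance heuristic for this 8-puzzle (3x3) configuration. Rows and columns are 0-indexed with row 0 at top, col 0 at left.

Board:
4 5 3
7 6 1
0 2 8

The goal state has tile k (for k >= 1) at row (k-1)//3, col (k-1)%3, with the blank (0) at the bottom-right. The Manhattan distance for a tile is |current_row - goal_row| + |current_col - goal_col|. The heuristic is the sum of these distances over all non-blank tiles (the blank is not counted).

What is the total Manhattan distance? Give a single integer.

Tile 4: (0,0)->(1,0) = 1
Tile 5: (0,1)->(1,1) = 1
Tile 3: (0,2)->(0,2) = 0
Tile 7: (1,0)->(2,0) = 1
Tile 6: (1,1)->(1,2) = 1
Tile 1: (1,2)->(0,0) = 3
Tile 2: (2,1)->(0,1) = 2
Tile 8: (2,2)->(2,1) = 1
Sum: 1 + 1 + 0 + 1 + 1 + 3 + 2 + 1 = 10

Answer: 10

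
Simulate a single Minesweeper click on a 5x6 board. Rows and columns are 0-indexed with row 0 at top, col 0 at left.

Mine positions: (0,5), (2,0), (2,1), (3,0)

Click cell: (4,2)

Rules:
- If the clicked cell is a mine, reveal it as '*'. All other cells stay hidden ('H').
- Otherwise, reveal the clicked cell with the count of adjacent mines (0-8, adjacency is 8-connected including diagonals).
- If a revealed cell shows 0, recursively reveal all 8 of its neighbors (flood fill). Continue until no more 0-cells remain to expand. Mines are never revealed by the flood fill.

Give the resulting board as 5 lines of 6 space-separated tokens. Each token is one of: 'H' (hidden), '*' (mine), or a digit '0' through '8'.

0 0 0 0 1 H
2 2 1 0 1 1
H H 1 0 0 0
H 3 1 0 0 0
H 1 0 0 0 0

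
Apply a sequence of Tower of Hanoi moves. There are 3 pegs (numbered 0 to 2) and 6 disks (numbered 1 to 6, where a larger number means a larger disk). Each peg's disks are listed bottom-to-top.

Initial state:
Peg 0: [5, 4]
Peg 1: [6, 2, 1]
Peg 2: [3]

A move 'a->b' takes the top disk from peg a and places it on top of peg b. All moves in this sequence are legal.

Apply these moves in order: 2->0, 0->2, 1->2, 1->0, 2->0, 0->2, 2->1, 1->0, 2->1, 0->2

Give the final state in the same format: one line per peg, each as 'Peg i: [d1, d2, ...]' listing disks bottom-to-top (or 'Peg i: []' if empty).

Answer: Peg 0: [5, 4, 2]
Peg 1: [6, 3]
Peg 2: [1]

Derivation:
After move 1 (2->0):
Peg 0: [5, 4, 3]
Peg 1: [6, 2, 1]
Peg 2: []

After move 2 (0->2):
Peg 0: [5, 4]
Peg 1: [6, 2, 1]
Peg 2: [3]

After move 3 (1->2):
Peg 0: [5, 4]
Peg 1: [6, 2]
Peg 2: [3, 1]

After move 4 (1->0):
Peg 0: [5, 4, 2]
Peg 1: [6]
Peg 2: [3, 1]

After move 5 (2->0):
Peg 0: [5, 4, 2, 1]
Peg 1: [6]
Peg 2: [3]

After move 6 (0->2):
Peg 0: [5, 4, 2]
Peg 1: [6]
Peg 2: [3, 1]

After move 7 (2->1):
Peg 0: [5, 4, 2]
Peg 1: [6, 1]
Peg 2: [3]

After move 8 (1->0):
Peg 0: [5, 4, 2, 1]
Peg 1: [6]
Peg 2: [3]

After move 9 (2->1):
Peg 0: [5, 4, 2, 1]
Peg 1: [6, 3]
Peg 2: []

After move 10 (0->2):
Peg 0: [5, 4, 2]
Peg 1: [6, 3]
Peg 2: [1]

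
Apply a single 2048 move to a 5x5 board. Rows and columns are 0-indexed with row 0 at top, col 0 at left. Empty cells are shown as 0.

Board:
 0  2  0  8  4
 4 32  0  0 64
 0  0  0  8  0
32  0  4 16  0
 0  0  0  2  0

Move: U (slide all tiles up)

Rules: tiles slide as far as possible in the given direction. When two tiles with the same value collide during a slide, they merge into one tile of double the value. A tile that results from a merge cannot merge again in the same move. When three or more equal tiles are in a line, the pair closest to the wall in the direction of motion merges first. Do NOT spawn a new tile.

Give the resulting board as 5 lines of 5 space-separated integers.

Slide up:
col 0: [0, 4, 0, 32, 0] -> [4, 32, 0, 0, 0]
col 1: [2, 32, 0, 0, 0] -> [2, 32, 0, 0, 0]
col 2: [0, 0, 0, 4, 0] -> [4, 0, 0, 0, 0]
col 3: [8, 0, 8, 16, 2] -> [16, 16, 2, 0, 0]
col 4: [4, 64, 0, 0, 0] -> [4, 64, 0, 0, 0]

Answer:  4  2  4 16  4
32 32  0 16 64
 0  0  0  2  0
 0  0  0  0  0
 0  0  0  0  0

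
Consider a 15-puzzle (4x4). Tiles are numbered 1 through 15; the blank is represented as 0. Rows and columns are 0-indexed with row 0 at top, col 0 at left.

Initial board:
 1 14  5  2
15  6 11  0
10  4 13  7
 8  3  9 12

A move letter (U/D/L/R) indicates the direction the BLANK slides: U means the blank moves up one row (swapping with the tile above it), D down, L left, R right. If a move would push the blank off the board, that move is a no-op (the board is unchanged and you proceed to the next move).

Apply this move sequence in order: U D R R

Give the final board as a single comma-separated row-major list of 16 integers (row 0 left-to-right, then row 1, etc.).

After move 1 (U):
 1 14  5  0
15  6 11  2
10  4 13  7
 8  3  9 12

After move 2 (D):
 1 14  5  2
15  6 11  0
10  4 13  7
 8  3  9 12

After move 3 (R):
 1 14  5  2
15  6 11  0
10  4 13  7
 8  3  9 12

After move 4 (R):
 1 14  5  2
15  6 11  0
10  4 13  7
 8  3  9 12

Answer: 1, 14, 5, 2, 15, 6, 11, 0, 10, 4, 13, 7, 8, 3, 9, 12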